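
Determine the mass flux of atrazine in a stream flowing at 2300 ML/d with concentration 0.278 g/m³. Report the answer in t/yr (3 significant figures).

234 t/yr

2300 ML/d = 26.62 m³/s.
Mass flux = Q·C = 26.62 m³/s × 0.278 g/m³ = 7.4 g/s.
= 7.4 g/s × 31.56 = 233.5 t/yr.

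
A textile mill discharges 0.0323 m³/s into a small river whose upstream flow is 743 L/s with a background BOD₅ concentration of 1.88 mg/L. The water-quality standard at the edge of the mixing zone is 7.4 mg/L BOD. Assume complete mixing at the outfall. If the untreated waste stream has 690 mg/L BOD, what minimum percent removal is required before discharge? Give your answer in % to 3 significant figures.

80.5 %

743 L/s = 0.743 m³/s.
Mass balance: 7.4·0.7753 = 0.0323·Cₑ + 0.743·1.88.
Cₑ = (5.737 − 1.397) / 0.0323 = 134.4 mg/L.
Required removal = 1 − 134.4/690 = 80.53 %.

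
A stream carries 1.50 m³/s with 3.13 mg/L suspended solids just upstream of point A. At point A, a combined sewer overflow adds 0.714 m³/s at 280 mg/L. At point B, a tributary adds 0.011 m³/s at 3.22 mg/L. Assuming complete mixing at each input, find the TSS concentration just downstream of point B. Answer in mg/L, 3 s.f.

92.0 mg/L

After input A: C = (1.5·3.13 + 0.714·280) / 2.214 = 92.42 mg/L.
After input B: C = (2.214·92.42 + 0.011·3.22) / 2.225 = 91.98 mg/L.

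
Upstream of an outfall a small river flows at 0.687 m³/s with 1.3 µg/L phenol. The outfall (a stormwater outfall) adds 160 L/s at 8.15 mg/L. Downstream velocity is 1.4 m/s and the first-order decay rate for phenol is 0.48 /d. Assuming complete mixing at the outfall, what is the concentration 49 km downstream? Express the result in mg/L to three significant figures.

1.27 mg/L

160 L/s = 0.16 m³/s.
1.3 µg/L = 0.0013 mg/L.
After complete mixing, C₀ = (0.16·8.15 + 0.687·0.0013) / 0.847 = 1.541 mg/L.
Travel time t = 4.9e+04 m / 1.4 m/s = 3.5e+04 s = 0.4051 d.
C = 1.541·exp(−0.48·0.4051) = 1.541·0.8233 = 1.268 mg/L.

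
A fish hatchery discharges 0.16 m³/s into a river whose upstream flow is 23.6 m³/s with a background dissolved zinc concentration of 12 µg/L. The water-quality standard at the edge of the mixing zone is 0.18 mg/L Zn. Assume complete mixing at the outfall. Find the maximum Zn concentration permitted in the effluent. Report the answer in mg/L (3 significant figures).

25.0 mg/L

12 µg/L = 0.012 mg/L.
Mass balance: 0.18·23.76 = 0.16·Cₑ + 23.6·0.012.
Cₑ = (4.277 − 0.2832) / 0.16 = 24.96 mg/L.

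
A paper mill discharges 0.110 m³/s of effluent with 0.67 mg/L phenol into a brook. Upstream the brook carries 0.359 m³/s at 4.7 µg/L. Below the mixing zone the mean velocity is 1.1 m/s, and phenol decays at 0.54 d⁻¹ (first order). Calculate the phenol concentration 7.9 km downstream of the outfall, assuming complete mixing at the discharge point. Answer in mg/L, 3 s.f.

4.7 µg/L = 0.0047 mg/L.
After complete mixing, C₀ = (0.11·0.67 + 0.359·0.0047) / 0.469 = 0.1607 mg/L.
Travel time t = 7900 m / 1.1 m/s = 7182 s = 0.08312 d.
C = 0.1607·exp(−0.54·0.08312) = 0.1607·0.9561 = 0.1537 mg/L.

0.154 mg/L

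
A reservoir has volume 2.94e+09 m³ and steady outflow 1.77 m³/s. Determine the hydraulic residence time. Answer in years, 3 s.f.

52.6 yr

Q = 1.77 m³/s × 3.156e+07 s/yr = 5.586e+07 m³/yr.
Hydraulic residence time τ = V/Q = 2.94e+09/5.586e+07 = 52.63 yr.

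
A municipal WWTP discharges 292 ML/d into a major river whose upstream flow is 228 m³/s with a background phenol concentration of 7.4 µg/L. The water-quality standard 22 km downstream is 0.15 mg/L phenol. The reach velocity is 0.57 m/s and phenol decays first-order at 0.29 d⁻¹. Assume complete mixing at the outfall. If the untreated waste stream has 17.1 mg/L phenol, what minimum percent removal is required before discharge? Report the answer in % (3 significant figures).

34.6 %

292 ML/d = 3.38 m³/s.
7.4 µg/L = 0.0074 mg/L.
Travel time to the compliance point: t = 2.2e+04/0.57 = 3.86e+04 s = 0.4467 d; decay factor exp(−0.29·0.4467) = 0.8785.
So the concentration just after mixing may be at most 0.15/0.8785 = 0.1707 mg/L.
Mass balance: 0.1707·231.4 = 3.38·Cₑ + 228·0.0074.
Cₑ = (39.51 − 1.687) / 3.38 = 11.19 mg/L.
Required removal = 1 − 11.19/17.1 = 34.56 %.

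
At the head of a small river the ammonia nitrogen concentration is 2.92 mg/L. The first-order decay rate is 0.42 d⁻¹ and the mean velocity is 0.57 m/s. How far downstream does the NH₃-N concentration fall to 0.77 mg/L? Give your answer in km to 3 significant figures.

156 km

From C = C₀·e^(−kt), t = ln(C₀/C)/k = ln(2.92/0.77)/0.42 = 1.333/0.42 = 3.174 d.
Distance = v·t = 0.57 m/s × 2.742e+05 s = 1.563e+05 m = 156.3 km.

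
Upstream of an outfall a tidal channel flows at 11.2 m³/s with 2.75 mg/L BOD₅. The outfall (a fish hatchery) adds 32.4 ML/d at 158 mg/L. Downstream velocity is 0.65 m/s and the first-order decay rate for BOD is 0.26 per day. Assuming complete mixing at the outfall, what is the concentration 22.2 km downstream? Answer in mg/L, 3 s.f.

32.4 ML/d = 0.375 m³/s.
After complete mixing, C₀ = (0.375·158 + 11.2·2.75) / 11.57 = 7.78 mg/L.
Travel time t = 2.22e+04 m / 0.65 m/s = 3.415e+04 s = 0.3953 d.
C = 7.78·exp(−0.26·0.3953) = 7.78·0.9023 = 7.02 mg/L.

7.02 mg/L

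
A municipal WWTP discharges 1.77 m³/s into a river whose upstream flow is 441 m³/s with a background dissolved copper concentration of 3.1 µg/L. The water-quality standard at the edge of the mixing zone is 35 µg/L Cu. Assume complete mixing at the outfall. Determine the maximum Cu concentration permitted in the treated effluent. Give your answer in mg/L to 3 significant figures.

3.1 µg/L = 0.0031 mg/L.
35 µg/L = 0.035 mg/L.
Mass balance: 0.035·442.8 = 1.77·Cₑ + 441·0.0031.
Cₑ = (15.5 − 1.367) / 1.77 = 7.983 mg/L.

7.98 mg/L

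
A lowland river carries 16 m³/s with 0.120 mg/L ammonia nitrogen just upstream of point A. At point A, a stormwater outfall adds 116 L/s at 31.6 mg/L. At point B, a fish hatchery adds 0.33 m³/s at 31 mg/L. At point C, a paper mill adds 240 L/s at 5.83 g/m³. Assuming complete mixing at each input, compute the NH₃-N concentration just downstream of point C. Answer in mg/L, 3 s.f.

116 L/s = 0.116 m³/s.
After input A: C = (16·0.12 + 0.116·31.6) / 16.12 = 0.3466 mg/L.
After input B: C = (16.12·0.3466 + 0.33·31) / 16.45 = 0.9617 mg/L.
240 L/s = 0.24 m³/s.
After input C: C = (16.45·0.9617 + 0.24·5.83) / 16.69 = 1.032 mg/L.

1.03 mg/L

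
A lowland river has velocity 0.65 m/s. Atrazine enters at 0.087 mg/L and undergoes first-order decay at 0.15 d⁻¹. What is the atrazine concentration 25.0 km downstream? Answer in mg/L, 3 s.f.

Travel time t = 25.0 km / 0.65 m/s = 2.5e+04/0.65 = 3.846e+04 s = 0.4452 d.
First-order decay: C = 0.087·exp(−0.15·0.4452) = 0.087·0.9354 = 0.08138 mg/L.

0.0814 mg/L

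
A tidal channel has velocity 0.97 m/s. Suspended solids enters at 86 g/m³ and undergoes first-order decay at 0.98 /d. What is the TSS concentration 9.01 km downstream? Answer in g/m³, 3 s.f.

77.4 g/m³

Travel time t = 9.01 km / 0.97 m/s = 9010/0.97 = 9289 s = 0.1075 d.
First-order decay: C = 86·exp(−0.98·0.1075) = 86·0.9 = 77.4 g/m³.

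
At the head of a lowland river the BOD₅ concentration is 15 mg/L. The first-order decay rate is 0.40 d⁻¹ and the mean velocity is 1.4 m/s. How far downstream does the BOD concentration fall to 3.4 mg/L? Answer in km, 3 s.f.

449 km

From C = C₀·e^(−kt), t = ln(C₀/C)/k = ln(15/3.4)/0.40 = 1.484/0.40 = 3.711 d.
Distance = v·t = 1.4 m/s × 3.206e+05 s = 4.488e+05 m = 448.8 km.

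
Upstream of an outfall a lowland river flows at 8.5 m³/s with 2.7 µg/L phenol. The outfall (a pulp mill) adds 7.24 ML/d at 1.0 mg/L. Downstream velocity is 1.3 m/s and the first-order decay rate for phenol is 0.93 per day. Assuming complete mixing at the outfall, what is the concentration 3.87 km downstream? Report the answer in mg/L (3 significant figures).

7.24 ML/d = 0.0838 m³/s.
2.7 µg/L = 0.0027 mg/L.
After complete mixing, C₀ = (0.0838·1 + 8.5·0.0027) / 8.584 = 0.01244 mg/L.
Travel time t = 3870 m / 1.3 m/s = 2977 s = 0.03446 d.
C = 0.01244·exp(−0.93·0.03446) = 0.01244·0.9685 = 0.01204 mg/L.

0.0120 mg/L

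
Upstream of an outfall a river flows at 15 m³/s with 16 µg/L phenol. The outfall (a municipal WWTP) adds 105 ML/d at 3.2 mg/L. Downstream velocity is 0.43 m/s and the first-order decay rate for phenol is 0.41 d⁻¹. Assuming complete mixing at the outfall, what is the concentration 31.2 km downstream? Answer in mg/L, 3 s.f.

105 ML/d = 1.215 m³/s.
16 µg/L = 0.016 mg/L.
After complete mixing, C₀ = (1.215·3.2 + 15·0.016) / 16.22 = 0.2546 mg/L.
Travel time t = 3.12e+04 m / 0.43 m/s = 7.256e+04 s = 0.8398 d.
C = 0.2546·exp(−0.41·0.8398) = 0.2546·0.7087 = 0.1805 mg/L.

0.180 mg/L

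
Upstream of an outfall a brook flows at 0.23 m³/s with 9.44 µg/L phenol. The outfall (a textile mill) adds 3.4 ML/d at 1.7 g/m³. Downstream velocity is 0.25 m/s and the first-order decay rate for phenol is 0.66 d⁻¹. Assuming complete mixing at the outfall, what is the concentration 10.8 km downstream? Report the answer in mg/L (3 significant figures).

0.184 mg/L

3.4 ML/d = 0.03935 m³/s.
9.44 µg/L = 0.00944 mg/L.
After complete mixing, C₀ = (0.03935·1.7 + 0.23·0.00944) / 0.2694 = 0.2564 mg/L.
Travel time t = 1.08e+04 m / 0.25 m/s = 4.32e+04 s = 0.5 d.
C = 0.2564·exp(−0.66·0.5) = 0.2564·0.7189 = 0.1844 mg/L.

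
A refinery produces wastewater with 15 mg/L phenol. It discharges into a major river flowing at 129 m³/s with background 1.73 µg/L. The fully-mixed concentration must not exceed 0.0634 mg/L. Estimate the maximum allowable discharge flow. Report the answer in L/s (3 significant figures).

1.73 µg/L = 0.00173 mg/L.
Mass balance at complete mixing: C_std·(Q_w + Q_r) = Q_w·C_e + Q_r·C_b.
Rearranging, Q_w = Q_r·(C_std − C_b)/(C_e − C_std) = 129·(0.0634 − 0.00173) / (15 − 0.0634) = 0.5326 m³/s.
= 532.6 L/s.

533 L/s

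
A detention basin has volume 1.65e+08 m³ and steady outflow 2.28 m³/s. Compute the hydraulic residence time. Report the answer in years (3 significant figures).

2.29 yr

Q = 2.28 m³/s × 3.156e+07 s/yr = 7.195e+07 m³/yr.
Hydraulic residence time τ = V/Q = 1.65e+08/7.195e+07 = 2.293 yr.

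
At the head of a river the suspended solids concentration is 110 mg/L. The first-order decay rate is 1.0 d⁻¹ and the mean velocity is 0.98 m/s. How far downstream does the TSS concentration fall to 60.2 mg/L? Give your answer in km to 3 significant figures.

From C = C₀·e^(−kt), t = ln(C₀/C)/k = ln(110/60.2)/1.0 = 0.6028/1.0 = 0.6028 d.
Distance = v·t = 0.98 m/s × 5.208e+04 s = 5.104e+04 m = 51.04 km.

51.0 km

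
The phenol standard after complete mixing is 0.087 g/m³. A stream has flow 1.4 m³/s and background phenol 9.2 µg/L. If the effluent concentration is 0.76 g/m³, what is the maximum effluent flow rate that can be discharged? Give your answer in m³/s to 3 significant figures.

9.2 µg/L = 0.0092 mg/L.
Mass balance at complete mixing: C_std·(Q_w + Q_r) = Q_w·C_e + Q_r·C_b.
Rearranging, Q_w = Q_r·(C_std − C_b)/(C_e − C_std) = 1.4·(0.087 − 0.0092) / (0.76 − 0.087) = 0.1618 m³/s.

0.162 m³/s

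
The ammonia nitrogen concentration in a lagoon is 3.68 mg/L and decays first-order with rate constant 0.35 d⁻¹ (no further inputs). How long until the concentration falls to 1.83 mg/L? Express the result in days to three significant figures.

2.00 d

t = ln(C₀/C)/k = ln(3.68/1.83)/0.35 = 0.6986/0.35 = 1.996 d.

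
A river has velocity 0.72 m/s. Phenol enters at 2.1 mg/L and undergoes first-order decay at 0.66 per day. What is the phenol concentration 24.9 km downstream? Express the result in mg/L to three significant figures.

1.61 mg/L

Travel time t = 24.9 km / 0.72 m/s = 2.49e+04/0.72 = 3.458e+04 s = 0.4003 d.
First-order decay: C = 2.1·exp(−0.66·0.4003) = 2.1·0.7678 = 1.612 mg/L.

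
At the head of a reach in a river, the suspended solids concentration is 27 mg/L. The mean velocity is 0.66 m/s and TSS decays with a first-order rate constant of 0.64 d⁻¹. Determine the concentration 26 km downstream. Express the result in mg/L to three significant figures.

Travel time t = 26 km / 0.66 m/s = 2.6e+04/0.66 = 3.939e+04 s = 0.4559 d.
First-order decay: C = 27·exp(−0.64·0.4559) = 27·0.7469 = 20.17 mg/L.

20.2 mg/L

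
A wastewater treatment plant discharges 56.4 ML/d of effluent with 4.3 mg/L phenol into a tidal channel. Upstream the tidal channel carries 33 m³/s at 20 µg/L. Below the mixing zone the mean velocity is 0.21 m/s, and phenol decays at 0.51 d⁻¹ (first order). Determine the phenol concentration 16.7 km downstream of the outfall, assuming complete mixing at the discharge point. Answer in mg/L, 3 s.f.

0.0644 mg/L

56.4 ML/d = 0.6528 m³/s.
20 µg/L = 0.02 mg/L.
After complete mixing, C₀ = (0.6528·4.3 + 33·0.02) / 33.65 = 0.103 mg/L.
Travel time t = 1.67e+04 m / 0.21 m/s = 7.952e+04 s = 0.9204 d.
C = 0.103·exp(−0.51·0.9204) = 0.103·0.6254 = 0.06443 mg/L.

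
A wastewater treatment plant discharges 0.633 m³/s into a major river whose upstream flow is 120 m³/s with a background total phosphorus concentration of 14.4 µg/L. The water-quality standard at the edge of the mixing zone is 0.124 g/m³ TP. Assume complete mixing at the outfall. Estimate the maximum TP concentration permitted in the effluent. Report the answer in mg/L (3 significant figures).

14.4 µg/L = 0.0144 mg/L.
Mass balance: 0.124·120.6 = 0.633·Cₑ + 120·0.0144.
Cₑ = (14.96 − 1.728) / 0.633 = 20.9 mg/L.

20.9 mg/L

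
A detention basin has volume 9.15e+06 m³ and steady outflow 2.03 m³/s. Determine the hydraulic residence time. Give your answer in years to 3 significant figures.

Q = 2.03 m³/s × 3.156e+07 s/yr = 6.406e+07 m³/yr.
Hydraulic residence time τ = V/Q = 9.15e+06/6.406e+07 = 0.1428 yr.

0.143 yr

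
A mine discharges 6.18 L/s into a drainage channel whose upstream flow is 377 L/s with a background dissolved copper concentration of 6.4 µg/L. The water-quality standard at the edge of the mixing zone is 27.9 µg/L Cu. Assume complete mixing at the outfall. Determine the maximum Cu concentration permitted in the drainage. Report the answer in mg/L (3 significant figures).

6.18 L/s = 0.00618 m³/s.
377 L/s = 0.377 m³/s.
6.4 µg/L = 0.0064 mg/L.
27.9 µg/L = 0.0279 mg/L.
Mass balance: 0.0279·0.3832 = 0.00618·Cₑ + 0.377·0.0064.
Cₑ = (0.01069 − 0.002413) / 0.00618 = 1.339 mg/L.

1.34 mg/L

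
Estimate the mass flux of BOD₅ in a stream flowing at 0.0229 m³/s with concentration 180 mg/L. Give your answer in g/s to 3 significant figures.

4.12 g/s

Mass flux = Q·C = 0.0229 m³/s × 180 g/m³ = 4.122 g/s.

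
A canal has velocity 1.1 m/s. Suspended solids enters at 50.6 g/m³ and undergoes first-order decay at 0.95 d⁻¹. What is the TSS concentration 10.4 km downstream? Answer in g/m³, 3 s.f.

45.6 g/m³

Travel time t = 10.4 km / 1.1 m/s = 1.04e+04/1.1 = 9455 s = 0.1094 d.
First-order decay: C = 50.6·exp(−0.95·0.1094) = 50.6·0.9013 = 45.6 g/m³.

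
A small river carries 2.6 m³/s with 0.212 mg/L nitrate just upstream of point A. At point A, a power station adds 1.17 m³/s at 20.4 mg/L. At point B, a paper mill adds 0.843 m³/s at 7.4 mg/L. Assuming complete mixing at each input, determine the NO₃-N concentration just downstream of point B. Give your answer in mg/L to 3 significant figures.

6.65 mg/L

After input A: C = (2.6·0.212 + 1.17·20.4) / 3.77 = 6.477 mg/L.
After input B: C = (3.77·6.477 + 0.843·7.4) / 4.613 = 6.646 mg/L.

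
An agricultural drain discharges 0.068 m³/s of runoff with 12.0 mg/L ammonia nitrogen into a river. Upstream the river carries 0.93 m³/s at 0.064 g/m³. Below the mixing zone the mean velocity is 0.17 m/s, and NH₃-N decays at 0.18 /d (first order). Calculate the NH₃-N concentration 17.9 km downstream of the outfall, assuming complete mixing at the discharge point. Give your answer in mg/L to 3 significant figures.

After complete mixing, C₀ = (0.068·12 + 0.93·0.064) / 0.998 = 0.8773 mg/L.
Travel time t = 1.79e+04 m / 0.17 m/s = 1.053e+05 s = 1.219 d.
C = 0.8773·exp(−0.18·1.219) = 0.8773·0.803 = 0.7045 mg/L.

0.704 mg/L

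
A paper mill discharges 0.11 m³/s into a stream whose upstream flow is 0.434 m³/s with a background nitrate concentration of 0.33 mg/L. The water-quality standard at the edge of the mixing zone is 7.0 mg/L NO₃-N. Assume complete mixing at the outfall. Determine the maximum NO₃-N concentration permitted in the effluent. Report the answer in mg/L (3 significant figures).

33.3 mg/L

Mass balance: 7·0.544 = 0.11·Cₑ + 0.434·0.33.
Cₑ = (3.808 − 0.1432) / 0.11 = 33.32 mg/L.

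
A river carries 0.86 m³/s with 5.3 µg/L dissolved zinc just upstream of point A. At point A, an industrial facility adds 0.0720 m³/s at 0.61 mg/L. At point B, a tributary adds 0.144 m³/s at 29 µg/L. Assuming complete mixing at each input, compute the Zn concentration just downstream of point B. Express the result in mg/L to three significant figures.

0.0489 mg/L

5.3 µg/L = 0.0053 mg/L.
After input A: C = (0.86·0.0053 + 0.072·0.61) / 0.932 = 0.05202 mg/L.
29 µg/L = 0.029 mg/L.
After input B: C = (0.932·0.05202 + 0.144·0.029) / 1.076 = 0.04893 mg/L.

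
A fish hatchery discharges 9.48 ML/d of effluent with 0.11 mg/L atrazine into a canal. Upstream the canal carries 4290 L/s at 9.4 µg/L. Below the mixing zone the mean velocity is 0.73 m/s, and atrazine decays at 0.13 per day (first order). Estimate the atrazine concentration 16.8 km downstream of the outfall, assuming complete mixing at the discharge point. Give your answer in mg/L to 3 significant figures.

0.0115 mg/L

9.48 ML/d = 0.1097 m³/s.
4290 L/s = 4.29 m³/s.
9.4 µg/L = 0.0094 mg/L.
After complete mixing, C₀ = (0.1097·0.11 + 4.29·0.0094) / 4.4 = 0.01191 mg/L.
Travel time t = 1.68e+04 m / 0.73 m/s = 2.301e+04 s = 0.2664 d.
C = 0.01191·exp(−0.13·0.2664) = 0.01191·0.966 = 0.0115 mg/L.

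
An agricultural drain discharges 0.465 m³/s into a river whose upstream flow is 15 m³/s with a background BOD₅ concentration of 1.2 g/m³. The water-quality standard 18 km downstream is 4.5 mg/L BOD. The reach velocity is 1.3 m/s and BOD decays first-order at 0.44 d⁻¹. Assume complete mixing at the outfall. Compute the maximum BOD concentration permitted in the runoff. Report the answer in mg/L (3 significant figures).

122 mg/L

Travel time to the compliance point: t = 1.8e+04/1.3 = 1.385e+04 s = 0.1603 d; decay factor exp(−0.44·0.1603) = 0.9319.
So the concentration just after mixing may be at most 4.5/0.9319 = 4.829 mg/L.
Mass balance: 4.829·15.46 = 0.465·Cₑ + 15·1.2.
Cₑ = (74.68 − 18) / 0.465 = 121.9 mg/L.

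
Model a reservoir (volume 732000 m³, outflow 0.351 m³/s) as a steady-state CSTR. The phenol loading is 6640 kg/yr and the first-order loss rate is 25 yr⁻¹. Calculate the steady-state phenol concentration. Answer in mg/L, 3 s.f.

0.226 mg/L

Outflow Q = 0.351 m³/s × 3.156e+07 s/yr = 1.108e+07 m³/yr.
Steady-state CSTR mass balance: W = Q·C + k·V·C, so C = W/(Q + kV).
Q + kV = 1.108e+07 + 25·732000 = 2.938e+07 m³/yr.
C = 6640/2.938e+07 = 0.000226 kg/m³ = 0.226 mg/L.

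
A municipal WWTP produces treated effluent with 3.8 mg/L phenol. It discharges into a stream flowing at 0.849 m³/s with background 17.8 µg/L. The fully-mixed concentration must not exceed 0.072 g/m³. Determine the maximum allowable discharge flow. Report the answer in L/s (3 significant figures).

12.3 L/s

17.8 µg/L = 0.0178 mg/L.
Mass balance at complete mixing: C_std·(Q_w + Q_r) = Q_w·C_e + Q_r·C_b.
Rearranging, Q_w = Q_r·(C_std − C_b)/(C_e − C_std) = 0.849·(0.072 − 0.0178) / (3.8 − 0.072) = 0.01234 m³/s.
= 12.34 L/s.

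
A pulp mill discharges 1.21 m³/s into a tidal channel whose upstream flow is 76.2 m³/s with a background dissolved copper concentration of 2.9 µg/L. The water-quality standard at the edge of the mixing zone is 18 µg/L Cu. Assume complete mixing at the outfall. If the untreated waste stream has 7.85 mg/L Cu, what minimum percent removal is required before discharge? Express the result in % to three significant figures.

2.9 µg/L = 0.0029 mg/L.
18 µg/L = 0.018 mg/L.
Mass balance: 0.018·77.41 = 1.21·Cₑ + 76.2·0.0029.
Cₑ = (1.393 − 0.221) / 1.21 = 0.9689 mg/L.
Required removal = 1 − 0.9689/7.85 = 87.66 %.

87.7 %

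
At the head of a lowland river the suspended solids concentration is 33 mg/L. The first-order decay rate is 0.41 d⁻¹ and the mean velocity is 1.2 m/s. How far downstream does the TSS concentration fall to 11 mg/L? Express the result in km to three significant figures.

278 km

From C = C₀·e^(−kt), t = ln(C₀/C)/k = ln(33/11)/0.41 = 1.099/0.41 = 2.68 d.
Distance = v·t = 1.2 m/s × 2.315e+05 s = 2.778e+05 m = 277.8 km.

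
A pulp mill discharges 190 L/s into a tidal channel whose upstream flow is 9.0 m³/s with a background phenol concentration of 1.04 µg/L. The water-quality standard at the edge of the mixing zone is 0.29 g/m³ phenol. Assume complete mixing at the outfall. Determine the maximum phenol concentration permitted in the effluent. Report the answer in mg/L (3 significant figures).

14.0 mg/L

190 L/s = 0.19 m³/s.
1.04 µg/L = 0.00104 mg/L.
Mass balance: 0.29·9.19 = 0.19·Cₑ + 9·0.00104.
Cₑ = (2.665 − 0.00936) / 0.19 = 13.98 mg/L.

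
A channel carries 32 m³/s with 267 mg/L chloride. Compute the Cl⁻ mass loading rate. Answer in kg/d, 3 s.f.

Mass flux = Q·C = 32 m³/s × 267 g/m³ = 8544 g/s.
= 8544 g/s × 86.4 = 7.382e+05 kg/d.

738000 kg/d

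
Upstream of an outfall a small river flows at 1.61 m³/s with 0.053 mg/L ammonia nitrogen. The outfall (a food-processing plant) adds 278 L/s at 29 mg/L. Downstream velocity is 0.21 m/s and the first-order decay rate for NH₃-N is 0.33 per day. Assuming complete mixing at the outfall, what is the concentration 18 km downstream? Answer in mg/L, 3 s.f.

278 L/s = 0.278 m³/s.
After complete mixing, C₀ = (0.278·29 + 1.61·0.053) / 1.888 = 4.315 mg/L.
Travel time t = 1.8e+04 m / 0.21 m/s = 8.571e+04 s = 0.9921 d.
C = 4.315·exp(−0.33·0.9921) = 4.315·0.7208 = 3.111 mg/L.

3.11 mg/L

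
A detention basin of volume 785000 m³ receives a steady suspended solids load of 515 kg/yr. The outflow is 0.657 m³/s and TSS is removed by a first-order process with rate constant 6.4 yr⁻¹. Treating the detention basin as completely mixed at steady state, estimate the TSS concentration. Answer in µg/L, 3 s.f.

20.0 µg/L

Outflow Q = 0.657 m³/s × 3.156e+07 s/yr = 2.073e+07 m³/yr.
Steady-state CSTR mass balance: W = Q·C + k·V·C, so C = W/(Q + kV).
Q + kV = 2.073e+07 + 6.4·785000 = 2.576e+07 m³/yr.
C = 515/2.576e+07 = 1.999e-05 kg/m³ = 0.01999 mg/L = 19.99 µg/L.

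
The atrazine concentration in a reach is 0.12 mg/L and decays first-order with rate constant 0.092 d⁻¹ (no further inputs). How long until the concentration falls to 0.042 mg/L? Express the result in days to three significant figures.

t = ln(C₀/C)/k = ln(0.12/0.042)/0.092 = 1.05/0.092 = 11.41 d.

11.4 d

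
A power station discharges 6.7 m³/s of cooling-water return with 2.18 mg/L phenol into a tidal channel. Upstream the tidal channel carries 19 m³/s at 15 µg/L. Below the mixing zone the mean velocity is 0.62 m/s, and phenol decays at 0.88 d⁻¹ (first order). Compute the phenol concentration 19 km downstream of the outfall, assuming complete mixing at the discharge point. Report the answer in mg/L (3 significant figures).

0.424 mg/L

15 µg/L = 0.015 mg/L.
After complete mixing, C₀ = (6.7·2.18 + 19·0.015) / 25.7 = 0.5794 mg/L.
Travel time t = 1.9e+04 m / 0.62 m/s = 3.065e+04 s = 0.3547 d.
C = 0.5794·exp(−0.88·0.3547) = 0.5794·0.7319 = 0.4241 mg/L.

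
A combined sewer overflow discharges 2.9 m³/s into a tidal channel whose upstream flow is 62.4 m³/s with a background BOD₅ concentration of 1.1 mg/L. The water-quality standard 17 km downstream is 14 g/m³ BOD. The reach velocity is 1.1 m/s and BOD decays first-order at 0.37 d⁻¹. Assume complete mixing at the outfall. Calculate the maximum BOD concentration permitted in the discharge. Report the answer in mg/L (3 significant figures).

313 mg/L

Travel time to the compliance point: t = 1.7e+04/1.1 = 1.545e+04 s = 0.1789 d; decay factor exp(−0.37·0.1789) = 0.936.
So the concentration just after mixing may be at most 14/0.936 = 14.96 mg/L.
Mass balance: 14.96·65.3 = 2.9·Cₑ + 62.4·1.1.
Cₑ = (976.8 − 68.64) / 2.9 = 313.1 mg/L.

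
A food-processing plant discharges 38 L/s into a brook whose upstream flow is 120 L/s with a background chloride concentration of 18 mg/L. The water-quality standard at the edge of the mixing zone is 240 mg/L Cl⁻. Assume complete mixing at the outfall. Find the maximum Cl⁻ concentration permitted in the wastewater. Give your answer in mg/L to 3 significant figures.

38 L/s = 0.038 m³/s.
120 L/s = 0.12 m³/s.
Mass balance: 240·0.158 = 0.038·Cₑ + 0.12·18.
Cₑ = (37.92 − 2.16) / 0.038 = 941.1 mg/L.

941 mg/L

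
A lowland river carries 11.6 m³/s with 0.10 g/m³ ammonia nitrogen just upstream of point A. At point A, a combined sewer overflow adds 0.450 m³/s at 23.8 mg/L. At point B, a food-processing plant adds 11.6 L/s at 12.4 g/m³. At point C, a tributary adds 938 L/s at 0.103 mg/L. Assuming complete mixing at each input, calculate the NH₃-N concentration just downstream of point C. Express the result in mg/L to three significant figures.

After input A: C = (11.6·0.1 + 0.45·23.8) / 12.05 = 0.9851 mg/L.
11.6 L/s = 0.0116 m³/s.
After input B: C = (12.05·0.9851 + 0.0116·12.4) / 12.06 = 0.996 mg/L.
938 L/s = 0.938 m³/s.
After input C: C = (12.06·0.996 + 0.938·0.103) / 13 = 0.9316 mg/L.

0.932 mg/L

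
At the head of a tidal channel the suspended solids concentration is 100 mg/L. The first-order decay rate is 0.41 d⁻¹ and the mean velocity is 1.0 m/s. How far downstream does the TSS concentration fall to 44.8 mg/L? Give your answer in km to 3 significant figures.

From C = C₀·e^(−kt), t = ln(C₀/C)/k = ln(100/44.8)/0.41 = 0.803/0.41 = 1.958 d.
Distance = v·t = 1.0 m/s × 1.692e+05 s = 1.692e+05 m = 169.2 km.

169 km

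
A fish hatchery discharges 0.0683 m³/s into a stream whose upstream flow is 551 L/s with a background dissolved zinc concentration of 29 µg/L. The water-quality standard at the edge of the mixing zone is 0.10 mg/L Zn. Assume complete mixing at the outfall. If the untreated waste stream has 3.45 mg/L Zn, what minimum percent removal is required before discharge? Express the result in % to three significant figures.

80.5 %

551 L/s = 0.551 m³/s.
29 µg/L = 0.029 mg/L.
Mass balance: 0.1·0.6193 = 0.0683·Cₑ + 0.551·0.029.
Cₑ = (0.06193 − 0.01598) / 0.0683 = 0.6728 mg/L.
Required removal = 1 − 0.6728/3.45 = 80.5 %.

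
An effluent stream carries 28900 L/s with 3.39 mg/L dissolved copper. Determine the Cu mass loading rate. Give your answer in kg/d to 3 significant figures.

28900 L/s = 28.9 m³/s.
Mass flux = Q·C = 28.9 m³/s × 3.39 g/m³ = 97.97 g/s.
= 97.97 g/s × 86.4 = 8465 kg/d.

8460 kg/d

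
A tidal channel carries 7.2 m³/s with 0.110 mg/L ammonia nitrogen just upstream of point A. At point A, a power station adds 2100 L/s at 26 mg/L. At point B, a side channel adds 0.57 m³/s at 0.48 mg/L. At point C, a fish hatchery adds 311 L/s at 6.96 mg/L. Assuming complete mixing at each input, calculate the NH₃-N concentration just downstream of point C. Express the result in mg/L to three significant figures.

2100 L/s = 2.1 m³/s.
After input A: C = (7.2·0.11 + 2.1·26) / 9.3 = 5.956 mg/L.
After input B: C = (9.3·5.956 + 0.57·0.48) / 9.87 = 5.64 mg/L.
311 L/s = 0.311 m³/s.
After input C: C = (9.87·5.64 + 0.311·6.96) / 10.18 = 5.68 mg/L.

5.68 mg/L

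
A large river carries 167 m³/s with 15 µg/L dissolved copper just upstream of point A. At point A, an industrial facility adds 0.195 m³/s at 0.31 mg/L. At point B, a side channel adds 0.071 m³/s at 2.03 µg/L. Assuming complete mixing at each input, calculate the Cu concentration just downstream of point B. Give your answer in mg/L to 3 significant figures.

15 µg/L = 0.015 mg/L.
After input A: C = (167·0.015 + 0.195·0.31) / 167.2 = 0.01534 mg/L.
2.03 µg/L = 0.00203 mg/L.
After input B: C = (167.2·0.01534 + 0.071·0.00203) / 167.3 = 0.01534 mg/L.

0.0153 mg/L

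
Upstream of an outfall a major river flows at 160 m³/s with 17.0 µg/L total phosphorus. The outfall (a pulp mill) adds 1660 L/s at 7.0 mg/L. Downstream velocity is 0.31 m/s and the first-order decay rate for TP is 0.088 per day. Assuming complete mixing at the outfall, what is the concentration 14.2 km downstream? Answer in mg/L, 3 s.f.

0.0847 mg/L

1660 L/s = 1.66 m³/s.
17.0 µg/L = 0.017 mg/L.
After complete mixing, C₀ = (1.66·7 + 160·0.017) / 161.7 = 0.0887 mg/L.
Travel time t = 1.42e+04 m / 0.31 m/s = 4.581e+04 s = 0.5302 d.
C = 0.0887·exp(−0.088·0.5302) = 0.0887·0.9544 = 0.08466 mg/L.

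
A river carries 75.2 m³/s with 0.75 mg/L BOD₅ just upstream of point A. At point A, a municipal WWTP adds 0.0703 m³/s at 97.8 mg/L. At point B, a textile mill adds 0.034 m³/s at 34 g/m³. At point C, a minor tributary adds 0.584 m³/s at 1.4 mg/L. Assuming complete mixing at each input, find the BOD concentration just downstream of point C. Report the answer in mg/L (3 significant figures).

After input A: C = (75.2·0.75 + 0.0703·97.8) / 75.27 = 0.8406 mg/L.
After input B: C = (75.27·0.8406 + 0.034·34) / 75.3 = 0.8556 mg/L.
After input C: C = (75.3·0.8556 + 0.584·1.4) / 75.89 = 0.8598 mg/L.

0.860 mg/L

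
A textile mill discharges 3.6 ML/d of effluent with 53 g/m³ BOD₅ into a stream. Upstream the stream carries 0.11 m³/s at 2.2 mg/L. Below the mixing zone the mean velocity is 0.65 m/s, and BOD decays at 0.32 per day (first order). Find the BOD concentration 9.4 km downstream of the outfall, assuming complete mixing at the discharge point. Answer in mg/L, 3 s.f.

15.3 mg/L

3.6 ML/d = 0.04167 m³/s.
After complete mixing, C₀ = (0.04167·53 + 0.11·2.2) / 0.1517 = 16.16 mg/L.
Travel time t = 9400 m / 0.65 m/s = 1.446e+04 s = 0.1674 d.
C = 16.16·exp(−0.32·0.1674) = 16.16·0.9478 = 15.31 mg/L.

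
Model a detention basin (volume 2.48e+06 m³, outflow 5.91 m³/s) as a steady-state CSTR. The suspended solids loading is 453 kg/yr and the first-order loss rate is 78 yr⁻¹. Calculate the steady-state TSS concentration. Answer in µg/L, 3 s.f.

1.19 µg/L

Outflow Q = 5.91 m³/s × 3.156e+07 s/yr = 1.865e+08 m³/yr.
Steady-state CSTR mass balance: W = Q·C + k·V·C, so C = W/(Q + kV).
Q + kV = 1.865e+08 + 78·2.48e+06 = 3.799e+08 m³/yr.
C = 453/3.799e+08 = 1.192e-06 kg/m³ = 0.001192 mg/L = 1.192 µg/L.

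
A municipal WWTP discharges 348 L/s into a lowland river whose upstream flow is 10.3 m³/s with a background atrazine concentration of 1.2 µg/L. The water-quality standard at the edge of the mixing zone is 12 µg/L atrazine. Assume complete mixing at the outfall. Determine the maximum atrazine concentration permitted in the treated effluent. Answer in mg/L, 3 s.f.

0.332 mg/L

348 L/s = 0.348 m³/s.
1.2 µg/L = 0.0012 mg/L.
12 µg/L = 0.012 mg/L.
Mass balance: 0.012·10.65 = 0.348·Cₑ + 10.3·0.0012.
Cₑ = (0.1278 − 0.01236) / 0.348 = 0.3317 mg/L.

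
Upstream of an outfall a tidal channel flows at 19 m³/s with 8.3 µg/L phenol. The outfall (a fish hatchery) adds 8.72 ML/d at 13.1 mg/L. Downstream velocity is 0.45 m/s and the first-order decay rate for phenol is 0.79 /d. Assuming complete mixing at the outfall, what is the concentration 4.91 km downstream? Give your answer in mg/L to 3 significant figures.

0.0701 mg/L

8.72 ML/d = 0.1009 m³/s.
8.3 µg/L = 0.0083 mg/L.
After complete mixing, C₀ = (0.1009·13.1 + 19·0.0083) / 19.1 = 0.07747 mg/L.
Travel time t = 4910 m / 0.45 m/s = 1.091e+04 s = 0.1263 d.
C = 0.07747·exp(−0.79·0.1263) = 0.07747·0.905 = 0.07012 mg/L.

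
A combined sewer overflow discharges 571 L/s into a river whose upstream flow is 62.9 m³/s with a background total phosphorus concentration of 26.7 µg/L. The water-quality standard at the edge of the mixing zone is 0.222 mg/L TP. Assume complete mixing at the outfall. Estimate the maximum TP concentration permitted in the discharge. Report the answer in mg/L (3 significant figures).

571 L/s = 0.571 m³/s.
26.7 µg/L = 0.0267 mg/L.
Mass balance: 0.222·63.47 = 0.571·Cₑ + 62.9·0.0267.
Cₑ = (14.09 − 1.679) / 0.571 = 21.74 mg/L.

21.7 mg/L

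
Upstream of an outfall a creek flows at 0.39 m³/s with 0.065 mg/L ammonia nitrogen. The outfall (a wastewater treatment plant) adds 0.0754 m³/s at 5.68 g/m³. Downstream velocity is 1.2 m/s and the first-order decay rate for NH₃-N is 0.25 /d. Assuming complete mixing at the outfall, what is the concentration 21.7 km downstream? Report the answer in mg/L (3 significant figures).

0.925 mg/L

After complete mixing, C₀ = (0.0754·5.68 + 0.39·0.065) / 0.4654 = 0.9747 mg/L.
Travel time t = 2.17e+04 m / 1.2 m/s = 1.808e+04 s = 0.2093 d.
C = 0.9747·exp(−0.25·0.2093) = 0.9747·0.949 = 0.925 mg/L.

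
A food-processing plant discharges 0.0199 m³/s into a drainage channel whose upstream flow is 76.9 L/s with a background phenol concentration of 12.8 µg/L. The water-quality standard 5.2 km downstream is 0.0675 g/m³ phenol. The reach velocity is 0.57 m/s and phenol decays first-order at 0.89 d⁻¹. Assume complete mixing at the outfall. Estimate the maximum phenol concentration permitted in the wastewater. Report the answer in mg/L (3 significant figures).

76.9 L/s = 0.0769 m³/s.
12.8 µg/L = 0.0128 mg/L.
Travel time to the compliance point: t = 5200/0.57 = 9123 s = 0.1056 d; decay factor exp(−0.89·0.1056) = 0.9103.
So the concentration just after mixing may be at most 0.0675/0.9103 = 0.07415 mg/L.
Mass balance: 0.07415·0.0968 = 0.0199·Cₑ + 0.0769·0.0128.
Cₑ = (0.007178 − 0.0009843) / 0.0199 = 0.3112 mg/L.

0.311 mg/L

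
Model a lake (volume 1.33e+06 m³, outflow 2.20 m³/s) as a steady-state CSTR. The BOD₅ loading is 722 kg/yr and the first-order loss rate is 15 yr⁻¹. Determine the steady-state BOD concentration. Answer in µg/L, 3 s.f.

8.08 µg/L

Outflow Q = 2.20 m³/s × 3.156e+07 s/yr = 6.943e+07 m³/yr.
Steady-state CSTR mass balance: W = Q·C + k·V·C, so C = W/(Q + kV).
Q + kV = 6.943e+07 + 15·1.33e+06 = 8.938e+07 m³/yr.
C = 722/8.938e+07 = 8.078e-06 kg/m³ = 0.008078 mg/L = 8.078 µg/L.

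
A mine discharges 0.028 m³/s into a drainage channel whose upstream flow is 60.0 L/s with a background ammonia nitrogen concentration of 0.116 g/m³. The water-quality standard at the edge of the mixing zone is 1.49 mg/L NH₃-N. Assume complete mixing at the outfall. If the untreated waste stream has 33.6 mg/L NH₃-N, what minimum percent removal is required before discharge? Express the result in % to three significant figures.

86.8 %

60.0 L/s = 0.06 m³/s.
Mass balance: 1.49·0.088 = 0.028·Cₑ + 0.06·0.116.
Cₑ = (0.1311 − 0.00696) / 0.028 = 4.434 mg/L.
Required removal = 1 − 4.434/33.6 = 86.8 %.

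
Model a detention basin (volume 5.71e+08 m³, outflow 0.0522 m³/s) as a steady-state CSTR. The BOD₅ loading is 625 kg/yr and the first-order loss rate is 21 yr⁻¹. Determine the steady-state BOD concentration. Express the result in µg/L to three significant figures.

Outflow Q = 0.0522 m³/s × 3.156e+07 s/yr = 1.647e+06 m³/yr.
Steady-state CSTR mass balance: W = Q·C + k·V·C, so C = W/(Q + kV).
Q + kV = 1.647e+06 + 21·5.71e+08 = 1.199e+10 m³/yr.
C = 625/1.199e+10 = 5.212e-08 kg/m³ = 5.212e-05 mg/L = 0.05212 µg/L.

0.0521 µg/L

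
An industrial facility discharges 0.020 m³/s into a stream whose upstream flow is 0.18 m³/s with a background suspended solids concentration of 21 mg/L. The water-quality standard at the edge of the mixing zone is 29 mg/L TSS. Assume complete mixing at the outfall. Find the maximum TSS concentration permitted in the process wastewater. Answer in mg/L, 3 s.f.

101 mg/L

Mass balance: 29·0.2 = 0.02·Cₑ + 0.18·21.
Cₑ = (5.8 − 3.78) / 0.02 = 101 mg/L.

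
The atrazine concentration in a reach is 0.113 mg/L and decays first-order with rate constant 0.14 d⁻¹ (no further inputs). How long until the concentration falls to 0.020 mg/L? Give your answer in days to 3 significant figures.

t = ln(C₀/C)/k = ln(0.113/0.020)/0.14 = 1.732/0.14 = 12.37 d.

12.4 d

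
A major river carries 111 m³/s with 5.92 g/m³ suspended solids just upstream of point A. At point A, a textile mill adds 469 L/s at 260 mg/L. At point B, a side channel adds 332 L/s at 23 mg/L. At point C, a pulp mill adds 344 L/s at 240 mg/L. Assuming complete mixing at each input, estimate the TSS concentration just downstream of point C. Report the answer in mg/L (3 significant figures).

7.75 mg/L

469 L/s = 0.469 m³/s.
After input A: C = (111·5.92 + 0.469·260) / 111.5 = 6.989 mg/L.
332 L/s = 0.332 m³/s.
After input B: C = (111.5·6.989 + 0.332·23) / 111.8 = 7.037 mg/L.
344 L/s = 0.344 m³/s.
After input C: C = (111.8·7.037 + 0.344·240) / 112.1 = 7.751 mg/L.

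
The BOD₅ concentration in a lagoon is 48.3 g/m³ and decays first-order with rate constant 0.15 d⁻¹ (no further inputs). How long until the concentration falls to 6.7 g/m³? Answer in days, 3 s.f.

13.2 d

t = ln(C₀/C)/k = ln(48.3/6.7)/0.15 = 1.975/0.15 = 13.17 d.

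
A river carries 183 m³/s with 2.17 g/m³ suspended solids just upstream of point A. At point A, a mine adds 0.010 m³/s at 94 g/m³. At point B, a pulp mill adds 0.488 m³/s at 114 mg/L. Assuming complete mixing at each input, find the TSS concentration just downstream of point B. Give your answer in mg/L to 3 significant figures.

After input A: C = (183·2.17 + 0.01·94) / 183 = 2.175 mg/L.
After input B: C = (183·2.175 + 0.488·114) / 183.5 = 2.472 mg/L.

2.47 mg/L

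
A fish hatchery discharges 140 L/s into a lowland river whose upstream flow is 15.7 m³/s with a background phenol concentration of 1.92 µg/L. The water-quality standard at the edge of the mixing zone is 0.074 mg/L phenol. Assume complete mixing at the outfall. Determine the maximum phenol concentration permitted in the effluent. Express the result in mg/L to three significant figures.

140 L/s = 0.14 m³/s.
1.92 µg/L = 0.00192 mg/L.
Mass balance: 0.074·15.84 = 0.14·Cₑ + 15.7·0.00192.
Cₑ = (1.172 − 0.03014) / 0.14 = 8.157 mg/L.

8.16 mg/L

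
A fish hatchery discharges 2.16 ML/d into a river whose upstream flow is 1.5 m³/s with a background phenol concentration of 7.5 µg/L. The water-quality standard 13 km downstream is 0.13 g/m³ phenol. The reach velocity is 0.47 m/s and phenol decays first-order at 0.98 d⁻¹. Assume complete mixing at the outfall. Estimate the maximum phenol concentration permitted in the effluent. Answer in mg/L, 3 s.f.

10.4 mg/L

2.16 ML/d = 0.025 m³/s.
7.5 µg/L = 0.0075 mg/L.
Travel time to the compliance point: t = 1.3e+04/0.47 = 2.766e+04 s = 0.3201 d; decay factor exp(−0.98·0.3201) = 0.7307.
So the concentration just after mixing may be at most 0.13/0.7307 = 0.1779 mg/L.
Mass balance: 0.1779·1.525 = 0.025·Cₑ + 1.5·0.0075.
Cₑ = (0.2713 − 0.01125) / 0.025 = 10.4 mg/L.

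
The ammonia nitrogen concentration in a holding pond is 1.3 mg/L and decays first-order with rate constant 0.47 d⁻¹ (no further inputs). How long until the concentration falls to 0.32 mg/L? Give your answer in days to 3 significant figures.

t = ln(C₀/C)/k = ln(1.3/0.32)/0.47 = 1.402/0.47 = 2.983 d.

2.98 d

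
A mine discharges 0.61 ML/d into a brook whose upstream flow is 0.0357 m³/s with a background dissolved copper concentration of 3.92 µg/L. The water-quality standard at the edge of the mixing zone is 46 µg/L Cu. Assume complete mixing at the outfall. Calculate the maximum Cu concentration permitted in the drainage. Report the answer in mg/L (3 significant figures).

0.259 mg/L

0.61 ML/d = 0.00706 m³/s.
3.92 µg/L = 0.00392 mg/L.
46 µg/L = 0.046 mg/L.
Mass balance: 0.046·0.04276 = 0.00706·Cₑ + 0.0357·0.00392.
Cₑ = (0.001967 − 0.0001399) / 0.00706 = 0.2588 mg/L.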